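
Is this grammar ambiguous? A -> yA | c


right-linear, alternatives start with distinct terminals 'y' vs 'c': unique leftmost derivation
Unambiguous


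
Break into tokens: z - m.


Scan left to right, longest-match per lexeme
Tokens: ID(z), OP(-), ID(m)


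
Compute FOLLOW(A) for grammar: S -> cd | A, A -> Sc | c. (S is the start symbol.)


$ ∈ FOLLOW(S). For each A -> αBβ: add FIRST(β)\{ε} to FOLLOW(B); if β nullable, add FOLLOW(A).
FOLLOW(A) = {$, c}


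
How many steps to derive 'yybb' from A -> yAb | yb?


Derivation: A => yAb => yybb
Steps: 2


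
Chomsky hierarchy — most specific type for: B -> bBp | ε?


Single nonterminal LHS, but b^n p^n is not regular
Classification: Type 2 (Context-Free)


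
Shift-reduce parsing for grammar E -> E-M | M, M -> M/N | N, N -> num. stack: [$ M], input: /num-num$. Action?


shift '/' to continue M -> M/N
Action: shift


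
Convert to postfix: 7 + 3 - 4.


Left to right (same or higher precedence on left)
Postfix: 7 3 + 4 -


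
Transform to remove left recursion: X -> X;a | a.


Left-recursive alternatives: X;a; non-recursive: a
Introduce X': X -> aX', X' -> ;aX' | ε


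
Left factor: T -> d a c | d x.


Common prefix: 'd'
Factored: T -> d T', T' -> a c | x


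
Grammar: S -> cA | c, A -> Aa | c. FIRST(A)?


Per alternative of A: FIRST(Aa) = {c}; FIRST(c) = {c}
FIRST(A) = {c}


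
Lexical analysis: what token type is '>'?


Pattern: operator symbol
Type: OPERATOR


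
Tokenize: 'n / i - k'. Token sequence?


Scan left to right, longest-match per lexeme
Tokens: ID(n), OP(/), ID(i), OP(-), ID(k)


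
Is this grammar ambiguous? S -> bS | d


right-linear, alternatives start with distinct terminals 'b' vs 'd': unique leftmost derivation
Unambiguous


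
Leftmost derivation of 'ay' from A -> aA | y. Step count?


Derivation: A => aA => ay
Steps: 2


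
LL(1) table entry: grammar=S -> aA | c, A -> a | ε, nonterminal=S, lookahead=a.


For [S, a]: 'a' ∈ FIRST(aA)
Entry: S -> aA


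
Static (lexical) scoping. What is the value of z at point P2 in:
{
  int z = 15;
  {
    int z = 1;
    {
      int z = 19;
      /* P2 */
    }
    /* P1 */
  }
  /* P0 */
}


z declared in the same block as P2
z = 19


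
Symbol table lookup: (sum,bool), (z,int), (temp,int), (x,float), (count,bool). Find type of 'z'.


Lookup 'z' → type int


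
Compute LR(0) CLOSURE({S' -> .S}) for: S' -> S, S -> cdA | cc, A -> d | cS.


Start: S' -> .S
For each item with dot before a nonterminal B, add B -> .γ for every B-production
Closure: [S' -> .S, S -> .cdA, S -> .cc]


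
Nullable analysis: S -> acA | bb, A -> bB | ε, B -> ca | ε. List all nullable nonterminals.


A nonterminal is nullable iff some alternative derives ε (directly, or every symbol in it is nullable)
Nullable: {A, B}


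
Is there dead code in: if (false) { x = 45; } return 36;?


condition is constant false, so the whole block is unreachable
Dead: 'if (false) { x = 45; }'


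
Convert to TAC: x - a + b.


Break into single-operator statements:
t1 = x - a
t2 = t1 + b


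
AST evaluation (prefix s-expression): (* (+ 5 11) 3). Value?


Evaluate inner: (+ 5 11) = 16
Evaluate root: (* 16 3) = 48
Result: 48


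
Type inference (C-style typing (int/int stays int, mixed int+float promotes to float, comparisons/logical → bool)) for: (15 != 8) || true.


Operand types: bool || bool
Rule: logical operators take bool operands and yield bool
Result type: bool


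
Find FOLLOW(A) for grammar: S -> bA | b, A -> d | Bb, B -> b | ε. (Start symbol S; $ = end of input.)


$ ∈ FOLLOW(S). For each A -> αBβ: add FIRST(β)\{ε} to FOLLOW(B); if β nullable, add FOLLOW(A).
FOLLOW(A) = {$}


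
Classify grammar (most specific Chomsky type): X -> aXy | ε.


Single nonterminal LHS, but a^n y^n is not regular
Classification: Type 2 (Context-Free)


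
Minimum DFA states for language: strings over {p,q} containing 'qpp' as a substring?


KMP-style automaton: 3 progress states + 1 absorbing accept = 4
Minimal DFA: 4 states


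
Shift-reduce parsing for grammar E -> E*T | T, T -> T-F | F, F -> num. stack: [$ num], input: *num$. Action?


'num' on top is the handle for F -> num
Action: reduce (F -> num)


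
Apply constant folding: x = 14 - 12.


14 - 12 = 2 at compile time
Optimized: x = 2


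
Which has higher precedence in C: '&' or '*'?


'*' is multiplicative (level 10); '&' is bitwise AND (level 5)
Higher level binds tighter
'*' has higher precedence than '&'


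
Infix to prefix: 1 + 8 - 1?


left-to-right (same/higher precedence on left): tree is (- (+ 1 8) 1)
Prefix: - + 1 8 1


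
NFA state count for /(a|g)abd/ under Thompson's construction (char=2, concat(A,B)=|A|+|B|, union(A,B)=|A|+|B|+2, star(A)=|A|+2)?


Syntax tree has 5 char leaf(s), 1 union(s), 0 star(s)
chars contribute 5×2 = 10; each union adds +2; each star adds +2
Total: 10 + 2 + 0 = 12 states


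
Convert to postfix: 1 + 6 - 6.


Left to right (same or higher precedence on left)
Postfix: 1 6 + 6 -


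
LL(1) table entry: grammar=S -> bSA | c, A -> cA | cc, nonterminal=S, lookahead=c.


For [S, c]: 'c' ∈ FIRST(c)
Entry: S -> c


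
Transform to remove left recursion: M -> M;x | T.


Left-recursive alternatives: M;x; non-recursive: T
Introduce M': M -> TM', M' -> ;xM' | ε


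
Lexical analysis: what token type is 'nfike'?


Pattern: letter/underscore followed by alphanumerics, not a keyword
Type: IDENTIFIER


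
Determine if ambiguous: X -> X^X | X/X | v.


'v^v/v' has two parse trees (no precedence encoded between ^ and /)
Ambiguous


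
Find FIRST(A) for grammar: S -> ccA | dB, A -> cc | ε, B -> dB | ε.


Per alternative of A: FIRST(cc) = {c}; FIRST(ε) = {ε}
FIRST(A) = {c, ε}


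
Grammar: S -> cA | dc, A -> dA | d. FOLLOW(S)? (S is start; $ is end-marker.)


$ ∈ FOLLOW(S). For each A -> αBβ: add FIRST(β)\{ε} to FOLLOW(B); if β nullable, add FOLLOW(A).
FOLLOW(S) = {$}


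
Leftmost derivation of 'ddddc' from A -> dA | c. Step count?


Derivation: A => dA => ddA => dddA => ddddA => ddddc
Steps: 5


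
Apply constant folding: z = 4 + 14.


4 + 14 = 18 at compile time
Optimized: z = 18


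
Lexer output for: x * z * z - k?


Scan left to right, longest-match per lexeme
Tokens: ID(x), OP(*), ID(z), OP(*), ID(z), OP(-), ID(k)


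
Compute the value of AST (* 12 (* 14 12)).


Evaluate inner: (* 14 12) = 168
Evaluate root: (* 12 168) = 2016
Result: 2016


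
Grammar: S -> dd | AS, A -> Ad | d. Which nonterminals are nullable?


A nonterminal is nullable iff some alternative derives ε (directly, or every symbol in it is nullable)
Nullable: {}


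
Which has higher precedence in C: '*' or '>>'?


'*' is multiplicative (level 10); '>>' is shift (level 8)
Higher level binds tighter
'*' has higher precedence than '>>'


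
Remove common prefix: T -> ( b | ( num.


Common prefix: '('
Factored: T -> ( T', T' -> b | num


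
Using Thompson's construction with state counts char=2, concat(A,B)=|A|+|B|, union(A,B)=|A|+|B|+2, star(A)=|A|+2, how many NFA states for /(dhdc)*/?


Syntax tree has 4 char leaf(s), 0 union(s), 1 star(s)
chars contribute 4×2 = 8; each union adds +2; each star adds +2
Total: 8 + 0 + 2 = 10 states


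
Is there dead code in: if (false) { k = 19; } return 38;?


condition is constant false, so the whole block is unreachable
Dead: 'if (false) { k = 19; }'


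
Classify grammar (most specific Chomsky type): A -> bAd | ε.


Single nonterminal LHS, but b^n d^n is not regular
Classification: Type 2 (Context-Free)


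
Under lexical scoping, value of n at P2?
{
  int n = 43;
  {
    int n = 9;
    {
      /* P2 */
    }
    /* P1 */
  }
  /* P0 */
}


P2's block does not declare n; resolves to the enclosing declaration at depth 1
n = 9


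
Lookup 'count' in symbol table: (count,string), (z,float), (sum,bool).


Lookup 'count' → type string


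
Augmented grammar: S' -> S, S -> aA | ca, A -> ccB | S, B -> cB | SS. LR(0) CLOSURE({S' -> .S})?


Start: S' -> .S
For each item with dot before a nonterminal B, add B -> .γ for every B-production
Closure: [S' -> .S, S -> .aA, S -> .ca]


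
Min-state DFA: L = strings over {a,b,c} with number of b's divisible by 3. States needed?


Track (count of b) mod 3: states 0..2, accept at 0
Minimal DFA: 3 states


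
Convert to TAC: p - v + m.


Break into single-operator statements:
t1 = p - v
t2 = t1 + m


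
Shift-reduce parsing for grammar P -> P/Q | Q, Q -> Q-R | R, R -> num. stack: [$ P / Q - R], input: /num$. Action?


handle 'Q-R' on top
Action: reduce (Q -> Q-R)


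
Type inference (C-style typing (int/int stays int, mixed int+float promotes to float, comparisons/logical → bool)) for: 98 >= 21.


Operand types: int >= int
Rule: comparison yields bool
Result type: bool


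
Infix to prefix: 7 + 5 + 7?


left-to-right (same/higher precedence on left): tree is (+ (+ 7 5) 7)
Prefix: + + 7 5 7


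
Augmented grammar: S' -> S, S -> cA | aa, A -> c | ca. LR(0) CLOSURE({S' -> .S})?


Start: S' -> .S
For each item with dot before a nonterminal B, add B -> .γ for every B-production
Closure: [S' -> .S, S -> .cA, S -> .aa]


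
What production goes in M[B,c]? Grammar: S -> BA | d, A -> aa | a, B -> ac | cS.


For [B, c]: 'c' ∈ FIRST(cS)
Entry: B -> cS


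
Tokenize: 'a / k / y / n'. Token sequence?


Scan left to right, longest-match per lexeme
Tokens: ID(a), OP(/), ID(k), OP(/), ID(y), OP(/), ID(n)


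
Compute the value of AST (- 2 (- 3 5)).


Evaluate inner: (- 3 5) = -2
Evaluate root: (- 2 -2) = 4
Result: 4


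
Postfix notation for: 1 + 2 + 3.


Left to right (same or higher precedence on left)
Postfix: 1 2 + 3 +


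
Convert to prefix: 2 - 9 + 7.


left-to-right (same/higher precedence on left): tree is (+ (- 2 9) 7)
Prefix: + - 2 9 7


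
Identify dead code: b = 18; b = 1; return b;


first assignment to b is overwritten before any read
Dead: 'b = 18'


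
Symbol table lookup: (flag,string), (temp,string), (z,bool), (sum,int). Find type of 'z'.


Lookup 'z' → type bool


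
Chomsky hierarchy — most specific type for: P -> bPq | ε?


Single nonterminal LHS, but b^n q^n is not regular
Classification: Type 2 (Context-Free)


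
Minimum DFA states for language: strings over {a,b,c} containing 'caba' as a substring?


KMP-style automaton: 4 progress states + 1 absorbing accept = 5
Minimal DFA: 5 states


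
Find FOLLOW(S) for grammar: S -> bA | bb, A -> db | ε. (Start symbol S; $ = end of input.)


$ ∈ FOLLOW(S). For each A -> αBβ: add FIRST(β)\{ε} to FOLLOW(B); if β nullable, add FOLLOW(A).
FOLLOW(S) = {$}


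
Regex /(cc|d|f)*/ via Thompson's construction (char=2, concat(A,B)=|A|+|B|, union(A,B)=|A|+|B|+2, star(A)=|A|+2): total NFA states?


Syntax tree has 4 char leaf(s), 2 union(s), 1 star(s)
chars contribute 4×2 = 8; each union adds +2; each star adds +2
Total: 8 + 4 + 2 = 14 states


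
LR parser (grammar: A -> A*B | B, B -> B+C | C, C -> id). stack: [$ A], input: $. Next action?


start symbol A on stack, input exhausted
Action: accept


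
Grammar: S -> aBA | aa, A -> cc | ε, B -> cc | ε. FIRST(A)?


Per alternative of A: FIRST(cc) = {c}; FIRST(ε) = {ε}
FIRST(A) = {c, ε}


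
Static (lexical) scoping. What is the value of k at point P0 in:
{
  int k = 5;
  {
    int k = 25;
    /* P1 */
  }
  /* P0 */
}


k declared in the same block as P0
k = 5


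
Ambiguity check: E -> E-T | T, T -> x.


precedence layered via separate nonterminal T: deterministic
Unambiguous


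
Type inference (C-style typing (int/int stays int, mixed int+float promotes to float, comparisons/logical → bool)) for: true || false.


Operand types: bool || bool
Rule: logical operators take bool operands and yield bool
Result type: bool


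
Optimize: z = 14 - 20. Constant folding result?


14 - 20 = -6 at compile time
Optimized: z = -6


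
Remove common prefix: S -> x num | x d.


Common prefix: 'x'
Factored: S -> x S', S' -> num | d


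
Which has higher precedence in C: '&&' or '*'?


'*' is multiplicative (level 10); '&&' is logical AND (level 2)
Higher level binds tighter
'*' has higher precedence than '&&'


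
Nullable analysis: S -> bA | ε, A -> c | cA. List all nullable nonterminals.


A nonterminal is nullable iff some alternative derives ε (directly, or every symbol in it is nullable)
Nullable: {S}


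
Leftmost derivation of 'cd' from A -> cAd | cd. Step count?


Derivation: A => cd
Steps: 1


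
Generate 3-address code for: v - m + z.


Break into single-operator statements:
t1 = v - m
t2 = t1 + z


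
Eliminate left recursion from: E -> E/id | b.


Left-recursive alternatives: E/id; non-recursive: b
Introduce E': E -> bE', E' -> /idE' | ε


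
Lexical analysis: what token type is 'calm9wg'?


Pattern: letter/underscore followed by alphanumerics, not a keyword
Type: IDENTIFIER


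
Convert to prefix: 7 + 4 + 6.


left-to-right (same/higher precedence on left): tree is (+ (+ 7 4) 6)
Prefix: + + 7 4 6


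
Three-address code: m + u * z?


Break into single-operator statements:
t1 = u * z
t2 = m + t1


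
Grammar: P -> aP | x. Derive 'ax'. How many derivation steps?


Derivation: P => aP => ax
Steps: 2


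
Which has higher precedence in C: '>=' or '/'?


'/' is multiplicative (level 10); '>=' is relational (level 7)
Higher level binds tighter
'/' has higher precedence than '>='


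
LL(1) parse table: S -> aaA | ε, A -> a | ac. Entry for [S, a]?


For [S, a]: 'a' ∈ FIRST(aaA)
Entry: S -> aaA


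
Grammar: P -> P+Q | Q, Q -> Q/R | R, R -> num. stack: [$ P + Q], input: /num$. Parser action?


'/' can extend Q; shift to build Q -> Q/R
Action: shift


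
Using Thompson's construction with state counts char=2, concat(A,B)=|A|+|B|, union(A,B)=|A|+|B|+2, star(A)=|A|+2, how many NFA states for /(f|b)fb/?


Syntax tree has 4 char leaf(s), 1 union(s), 0 star(s)
chars contribute 4×2 = 8; each union adds +2; each star adds +2
Total: 8 + 2 + 0 = 10 states


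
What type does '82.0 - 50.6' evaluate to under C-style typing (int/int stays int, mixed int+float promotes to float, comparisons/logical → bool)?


Operand types: float - float
Rule: mixed int/float promotes to float; int/int stays int
Result type: float


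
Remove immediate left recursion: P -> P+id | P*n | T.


Left-recursive alternatives: P+id, P*n; non-recursive: T
Introduce P': P -> TP', P' -> +idP' | *nP' | ε


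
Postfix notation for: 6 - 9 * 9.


* has higher precedence, evaluate 9*9 first
Postfix: 6 9 9 * -


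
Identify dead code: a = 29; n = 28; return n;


a is assigned but never read
Dead: 'a = 29'


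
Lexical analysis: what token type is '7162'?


Pattern: digits only
Type: INTEGER_LITERAL


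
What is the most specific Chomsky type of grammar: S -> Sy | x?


Left-linear: every RHS is a terminal or one nonterminal followed by a terminal
Classification: Type 3 (Regular)


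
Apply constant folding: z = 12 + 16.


12 + 16 = 28 at compile time
Optimized: z = 28


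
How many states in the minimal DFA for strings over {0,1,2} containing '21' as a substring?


KMP-style automaton: 2 progress states + 1 absorbing accept = 3
Minimal DFA: 3 states


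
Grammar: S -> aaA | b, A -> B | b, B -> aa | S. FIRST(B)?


Per alternative of B: FIRST(aa) = {a}; FIRST(S) = {a, b}
FIRST(B) = {a, b}


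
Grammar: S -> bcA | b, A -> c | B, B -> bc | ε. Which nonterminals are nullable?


A nonterminal is nullable iff some alternative derives ε (directly, or every symbol in it is nullable)
Nullable: {A, B}


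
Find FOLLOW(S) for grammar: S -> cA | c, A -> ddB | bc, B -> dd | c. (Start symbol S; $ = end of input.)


$ ∈ FOLLOW(S). For each A -> αBβ: add FIRST(β)\{ε} to FOLLOW(B); if β nullable, add FOLLOW(A).
FOLLOW(S) = {$}


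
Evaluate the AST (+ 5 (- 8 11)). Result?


Evaluate inner: (- 8 11) = -3
Evaluate root: (+ 5 -3) = 2
Result: 2


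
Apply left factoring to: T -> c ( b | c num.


Common prefix: 'c'
Factored: T -> c T', T' -> ( b | num


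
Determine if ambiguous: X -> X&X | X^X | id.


'id&id^id' has two parse trees (no precedence encoded between & and ^)
Ambiguous


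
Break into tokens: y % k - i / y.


Scan left to right, longest-match per lexeme
Tokens: ID(y), OP(%), ID(k), OP(-), ID(i), OP(/), ID(y)


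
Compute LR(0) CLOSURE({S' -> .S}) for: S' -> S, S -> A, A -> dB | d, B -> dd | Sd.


Start: S' -> .S
For each item with dot before a nonterminal B, add B -> .γ for every B-production
Closure: [S' -> .S, S -> .A, A -> .dB, A -> .d]


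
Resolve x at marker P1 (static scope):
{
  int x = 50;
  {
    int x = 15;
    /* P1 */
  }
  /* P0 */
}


x declared in the same block as P1
x = 15


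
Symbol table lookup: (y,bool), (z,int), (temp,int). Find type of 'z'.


Lookup 'z' → type int


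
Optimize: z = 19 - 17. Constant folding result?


19 - 17 = 2 at compile time
Optimized: z = 2


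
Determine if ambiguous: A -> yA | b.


right-linear, alternatives start with distinct terminals 'y' vs 'b': unique leftmost derivation
Unambiguous


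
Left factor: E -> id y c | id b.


Common prefix: 'id'
Factored: E -> id E', E' -> y c | b


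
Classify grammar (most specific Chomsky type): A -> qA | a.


Right-linear: every RHS is a terminal or a terminal followed by one nonterminal
Classification: Type 3 (Regular)


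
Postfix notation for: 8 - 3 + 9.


Left to right (same or higher precedence on left)
Postfix: 8 3 - 9 +


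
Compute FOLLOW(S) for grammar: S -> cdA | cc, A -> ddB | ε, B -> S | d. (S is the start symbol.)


$ ∈ FOLLOW(S). For each A -> αBβ: add FIRST(β)\{ε} to FOLLOW(B); if β nullable, add FOLLOW(A).
FOLLOW(S) = {$}


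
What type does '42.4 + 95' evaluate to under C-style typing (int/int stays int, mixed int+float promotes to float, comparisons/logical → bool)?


Operand types: float + int
Rule: mixed int/float promotes to float; int/int stays int
Result type: float


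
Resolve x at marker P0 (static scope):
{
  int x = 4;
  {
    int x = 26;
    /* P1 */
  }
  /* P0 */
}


x declared in the same block as P0
x = 4


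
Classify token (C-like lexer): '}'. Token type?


Pattern: delimiter/punctuation
Type: PUNCTUATION


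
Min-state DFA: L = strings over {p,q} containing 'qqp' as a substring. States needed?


KMP-style automaton: 3 progress states + 1 absorbing accept = 4
Minimal DFA: 4 states


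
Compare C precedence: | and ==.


'==' is equality (level 6); '|' is bitwise OR (level 3)
Higher level binds tighter
'==' has higher precedence than '|'


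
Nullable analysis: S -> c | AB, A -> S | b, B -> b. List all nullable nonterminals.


A nonterminal is nullable iff some alternative derives ε (directly, or every symbol in it is nullable)
Nullable: {}


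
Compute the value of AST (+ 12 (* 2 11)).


Evaluate inner: (* 2 11) = 22
Evaluate root: (+ 12 22) = 34
Result: 34


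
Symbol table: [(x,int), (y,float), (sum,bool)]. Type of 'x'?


Lookup 'x' → type int


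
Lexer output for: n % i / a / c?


Scan left to right, longest-match per lexeme
Tokens: ID(n), OP(%), ID(i), OP(/), ID(a), OP(/), ID(c)


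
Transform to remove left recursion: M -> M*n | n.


Left-recursive alternatives: M*n; non-recursive: n
Introduce M': M -> nM', M' -> *nM' | ε


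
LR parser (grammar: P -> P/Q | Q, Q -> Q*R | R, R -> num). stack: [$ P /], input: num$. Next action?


no handle ('P/' is not any RHS); shift 'num'
Action: shift


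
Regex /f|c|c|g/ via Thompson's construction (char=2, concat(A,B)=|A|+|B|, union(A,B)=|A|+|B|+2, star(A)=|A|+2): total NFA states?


Syntax tree has 4 char leaf(s), 3 union(s), 0 star(s)
chars contribute 4×2 = 8; each union adds +2; each star adds +2
Total: 8 + 6 + 0 = 14 states


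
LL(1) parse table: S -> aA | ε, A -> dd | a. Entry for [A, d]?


For [A, d]: 'd' ∈ FIRST(dd)
Entry: A -> dd


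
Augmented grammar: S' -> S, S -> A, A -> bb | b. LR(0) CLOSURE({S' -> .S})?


Start: S' -> .S
For each item with dot before a nonterminal B, add B -> .γ for every B-production
Closure: [S' -> .S, S -> .A, A -> .bb, A -> .b]


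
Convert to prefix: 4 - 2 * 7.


'*' binds tighter: tree is (- 4 (* 2 7))
Prefix: - 4 * 2 7


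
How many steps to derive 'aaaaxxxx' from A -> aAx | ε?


Derivation: A => aAx => aaAxx => aaaAxxx => aaaaAxxxx => aaaaxxxx
Steps: 5


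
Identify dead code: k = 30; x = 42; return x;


k is assigned but never read
Dead: 'k = 30'


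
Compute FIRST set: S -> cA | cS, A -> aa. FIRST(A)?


Per alternative of A: FIRST(aa) = {a}
FIRST(A) = {a}


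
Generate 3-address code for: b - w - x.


Break into single-operator statements:
t1 = b - w
t2 = t1 - x


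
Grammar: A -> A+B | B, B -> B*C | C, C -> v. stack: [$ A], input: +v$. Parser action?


shift '+' to continue A -> A+B
Action: shift


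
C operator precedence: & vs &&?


'&' is bitwise AND (level 5); '&&' is logical AND (level 2)
Higher level binds tighter
'&' has higher precedence than '&&'


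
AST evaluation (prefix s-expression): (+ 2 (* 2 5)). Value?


Evaluate inner: (* 2 5) = 10
Evaluate root: (+ 2 10) = 12
Result: 12


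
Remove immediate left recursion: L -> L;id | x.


Left-recursive alternatives: L;id; non-recursive: x
Introduce L': L -> xL', L' -> ;idL' | ε


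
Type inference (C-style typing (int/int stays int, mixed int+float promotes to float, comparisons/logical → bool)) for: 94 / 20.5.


Operand types: int / float
Rule: mixed int/float promotes to float; int/int stays int
Result type: float


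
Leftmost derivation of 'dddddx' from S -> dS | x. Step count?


Derivation: S => dS => ddS => dddS => ddddS => dddddS => dddddx
Steps: 6


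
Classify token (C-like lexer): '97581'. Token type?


Pattern: digits only
Type: INTEGER_LITERAL


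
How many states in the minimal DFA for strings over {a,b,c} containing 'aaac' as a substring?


KMP-style automaton: 4 progress states + 1 absorbing accept = 5
Minimal DFA: 5 states


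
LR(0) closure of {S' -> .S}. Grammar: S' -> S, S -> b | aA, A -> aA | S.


Start: S' -> .S
For each item with dot before a nonterminal B, add B -> .γ for every B-production
Closure: [S' -> .S, S -> .b, S -> .aA]


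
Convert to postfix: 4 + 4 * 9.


* has higher precedence, evaluate 4*9 first
Postfix: 4 4 9 * +


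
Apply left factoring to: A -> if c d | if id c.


Common prefix: 'if'
Factored: A -> if A', A' -> c d | id c


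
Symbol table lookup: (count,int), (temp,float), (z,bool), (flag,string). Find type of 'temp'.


Lookup 'temp' → type float


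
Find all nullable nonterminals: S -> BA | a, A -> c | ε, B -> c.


A nonterminal is nullable iff some alternative derives ε (directly, or every symbol in it is nullable)
Nullable: {A}


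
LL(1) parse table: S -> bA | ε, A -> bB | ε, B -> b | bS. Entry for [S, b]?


For [S, b]: 'b' ∈ FIRST(bA)
Entry: S -> bA


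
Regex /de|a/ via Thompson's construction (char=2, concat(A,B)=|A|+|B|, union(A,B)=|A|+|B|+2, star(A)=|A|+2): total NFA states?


Syntax tree has 3 char leaf(s), 1 union(s), 0 star(s)
chars contribute 3×2 = 6; each union adds +2; each star adds +2
Total: 6 + 2 + 0 = 8 states


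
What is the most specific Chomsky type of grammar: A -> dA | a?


Right-linear: every RHS is a terminal or a terminal followed by one nonterminal
Classification: Type 3 (Regular)


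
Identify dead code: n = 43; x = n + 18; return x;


n is read by x's definition; x is returned
No dead code


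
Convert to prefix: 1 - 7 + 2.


left-to-right (same/higher precedence on left): tree is (+ (- 1 7) 2)
Prefix: + - 1 7 2


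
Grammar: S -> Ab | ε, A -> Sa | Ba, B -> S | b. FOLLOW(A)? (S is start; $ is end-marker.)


$ ∈ FOLLOW(S). For each A -> αBβ: add FIRST(β)\{ε} to FOLLOW(B); if β nullable, add FOLLOW(A).
FOLLOW(A) = {b}


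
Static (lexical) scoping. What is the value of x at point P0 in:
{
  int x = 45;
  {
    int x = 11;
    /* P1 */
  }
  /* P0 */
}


x declared in the same block as P0
x = 45


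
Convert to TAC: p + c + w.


Break into single-operator statements:
t1 = p + c
t2 = t1 + w


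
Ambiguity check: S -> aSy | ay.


balanced a^n…y^n: each string has a unique parse
Unambiguous


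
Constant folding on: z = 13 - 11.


13 - 11 = 2 at compile time
Optimized: z = 2


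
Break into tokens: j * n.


Scan left to right, longest-match per lexeme
Tokens: ID(j), OP(*), ID(n)


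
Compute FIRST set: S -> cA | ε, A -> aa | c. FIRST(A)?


Per alternative of A: FIRST(aa) = {a}; FIRST(c) = {c}
FIRST(A) = {a, c}


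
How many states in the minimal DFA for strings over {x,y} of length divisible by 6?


Track length mod 6: states 0..5, accept at 0
Minimal DFA: 6 states


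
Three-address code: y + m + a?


Break into single-operator statements:
t1 = y + m
t2 = t1 + a


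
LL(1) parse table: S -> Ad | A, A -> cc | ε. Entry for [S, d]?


For [S, d]: 'd' ∈ FIRST(Ad)
Entry: S -> Ad


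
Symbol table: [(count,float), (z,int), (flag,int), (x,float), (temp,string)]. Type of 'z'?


Lookup 'z' → type int


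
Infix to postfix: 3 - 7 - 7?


Left to right (same or higher precedence on left)
Postfix: 3 7 - 7 -


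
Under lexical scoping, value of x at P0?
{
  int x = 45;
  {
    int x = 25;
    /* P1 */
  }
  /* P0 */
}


x declared in the same block as P0
x = 45


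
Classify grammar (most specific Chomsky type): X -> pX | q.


Right-linear: every RHS is a terminal or a terminal followed by one nonterminal
Classification: Type 3 (Regular)


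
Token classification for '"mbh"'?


Pattern: double-quoted sequence
Type: STRING_LITERAL


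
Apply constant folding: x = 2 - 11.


2 - 11 = -9 at compile time
Optimized: x = -9


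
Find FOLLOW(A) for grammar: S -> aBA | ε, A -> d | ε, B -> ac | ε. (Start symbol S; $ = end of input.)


$ ∈ FOLLOW(S). For each A -> αBβ: add FIRST(β)\{ε} to FOLLOW(B); if β nullable, add FOLLOW(A).
FOLLOW(A) = {$}


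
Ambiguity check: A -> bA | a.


right-linear, alternatives start with distinct terminals 'b' vs 'a': unique leftmost derivation
Unambiguous


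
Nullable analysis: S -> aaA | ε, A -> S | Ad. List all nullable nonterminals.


A nonterminal is nullable iff some alternative derives ε (directly, or every symbol in it is nullable)
Nullable: {A, S}


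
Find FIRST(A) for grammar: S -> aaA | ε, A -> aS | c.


Per alternative of A: FIRST(aS) = {a}; FIRST(c) = {c}
FIRST(A) = {a, c}


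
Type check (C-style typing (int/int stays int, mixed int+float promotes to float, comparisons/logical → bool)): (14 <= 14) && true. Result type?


Operand types: bool && bool
Rule: logical operators take bool operands and yield bool
Result type: bool


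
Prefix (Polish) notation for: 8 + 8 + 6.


left-to-right (same/higher precedence on left): tree is (+ (+ 8 8) 6)
Prefix: + + 8 8 6


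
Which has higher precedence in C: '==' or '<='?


'<=' is relational (level 7); '==' is equality (level 6)
Higher level binds tighter
'<=' has higher precedence than '=='


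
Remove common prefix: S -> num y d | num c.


Common prefix: 'num'
Factored: S -> num S', S' -> y d | c


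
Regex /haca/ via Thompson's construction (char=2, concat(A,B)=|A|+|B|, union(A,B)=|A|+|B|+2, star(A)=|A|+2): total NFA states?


Syntax tree has 4 char leaf(s), 0 union(s), 0 star(s)
chars contribute 4×2 = 8; each union adds +2; each star adds +2
Total: 8 + 0 + 0 = 8 states


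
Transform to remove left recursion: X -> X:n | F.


Left-recursive alternatives: X:n; non-recursive: F
Introduce X': X -> FX', X' -> :nX' | ε


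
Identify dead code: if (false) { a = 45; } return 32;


condition is constant false, so the whole block is unreachable
Dead: 'if (false) { a = 45; }'


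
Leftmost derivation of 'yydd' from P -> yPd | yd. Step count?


Derivation: P => yPd => yydd
Steps: 2


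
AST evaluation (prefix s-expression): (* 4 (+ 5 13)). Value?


Evaluate inner: (+ 5 13) = 18
Evaluate root: (* 4 18) = 72
Result: 72


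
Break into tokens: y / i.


Scan left to right, longest-match per lexeme
Tokens: ID(y), OP(/), ID(i)


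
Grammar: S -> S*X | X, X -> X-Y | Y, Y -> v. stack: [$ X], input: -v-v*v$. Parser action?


shift '-' to continue X -> X-Y
Action: shift


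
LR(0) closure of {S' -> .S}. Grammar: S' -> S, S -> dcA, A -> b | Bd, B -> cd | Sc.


Start: S' -> .S
For each item with dot before a nonterminal B, add B -> .γ for every B-production
Closure: [S' -> .S, S -> .dcA]


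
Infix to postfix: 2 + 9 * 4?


* has higher precedence, evaluate 9*4 first
Postfix: 2 9 4 * +


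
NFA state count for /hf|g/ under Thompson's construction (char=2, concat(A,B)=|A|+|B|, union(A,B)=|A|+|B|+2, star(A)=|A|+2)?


Syntax tree has 3 char leaf(s), 1 union(s), 0 star(s)
chars contribute 3×2 = 6; each union adds +2; each star adds +2
Total: 6 + 2 + 0 = 8 states


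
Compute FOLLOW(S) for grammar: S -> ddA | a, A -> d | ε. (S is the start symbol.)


$ ∈ FOLLOW(S). For each A -> αBβ: add FIRST(β)\{ε} to FOLLOW(B); if β nullable, add FOLLOW(A).
FOLLOW(S) = {$}


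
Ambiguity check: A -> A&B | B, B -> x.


precedence layered via separate nonterminal B: deterministic
Unambiguous


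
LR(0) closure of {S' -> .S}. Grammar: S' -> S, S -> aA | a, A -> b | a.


Start: S' -> .S
For each item with dot before a nonterminal B, add B -> .γ for every B-production
Closure: [S' -> .S, S -> .aA, S -> .a]


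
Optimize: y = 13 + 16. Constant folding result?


13 + 16 = 29 at compile time
Optimized: y = 29


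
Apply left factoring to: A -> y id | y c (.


Common prefix: 'y'
Factored: A -> y A', A' -> id | c (


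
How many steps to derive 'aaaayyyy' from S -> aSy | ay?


Derivation: S => aSy => aaSyy => aaaSyyy => aaaayyyy
Steps: 4


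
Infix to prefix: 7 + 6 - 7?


left-to-right (same/higher precedence on left): tree is (- (+ 7 6) 7)
Prefix: - + 7 6 7


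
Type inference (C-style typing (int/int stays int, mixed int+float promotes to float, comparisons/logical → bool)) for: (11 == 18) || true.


Operand types: bool || bool
Rule: logical operators take bool operands and yield bool
Result type: bool


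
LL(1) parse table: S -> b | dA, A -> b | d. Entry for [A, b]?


For [A, b]: 'b' ∈ FIRST(b)
Entry: A -> b


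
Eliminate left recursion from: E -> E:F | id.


Left-recursive alternatives: E:F; non-recursive: id
Introduce E': E -> idE', E' -> :FE' | ε


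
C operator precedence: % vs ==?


'%' is multiplicative (level 10); '==' is equality (level 6)
Higher level binds tighter
'%' has higher precedence than '=='


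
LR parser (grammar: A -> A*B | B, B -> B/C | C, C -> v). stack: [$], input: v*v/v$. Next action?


no handle on stack; shift 'v'
Action: shift


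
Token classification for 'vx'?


Pattern: letter/underscore followed by alphanumerics, not a keyword
Type: IDENTIFIER


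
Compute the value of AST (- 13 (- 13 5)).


Evaluate inner: (- 13 5) = 8
Evaluate root: (- 13 8) = 5
Result: 5


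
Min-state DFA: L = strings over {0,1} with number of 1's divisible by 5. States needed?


Track (count of 1) mod 5: states 0..4, accept at 0
Minimal DFA: 5 states


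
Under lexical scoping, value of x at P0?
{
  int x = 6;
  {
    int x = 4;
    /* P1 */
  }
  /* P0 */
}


x declared in the same block as P0
x = 6


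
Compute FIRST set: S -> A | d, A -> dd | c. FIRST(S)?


Per alternative of S: FIRST(A) = {c, d}; FIRST(d) = {d}
FIRST(S) = {c, d}


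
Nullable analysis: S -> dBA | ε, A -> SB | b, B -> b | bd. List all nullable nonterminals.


A nonterminal is nullable iff some alternative derives ε (directly, or every symbol in it is nullable)
Nullable: {S}


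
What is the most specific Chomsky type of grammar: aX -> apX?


LHS has context (more than one symbol) and |LHS| ≤ |RHS|
Classification: Type 1 (Context-Sensitive)


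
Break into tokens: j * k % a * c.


Scan left to right, longest-match per lexeme
Tokens: ID(j), OP(*), ID(k), OP(%), ID(a), OP(*), ID(c)


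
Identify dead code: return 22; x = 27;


statement follows a return and is unreachable
Dead: 'x = 27'


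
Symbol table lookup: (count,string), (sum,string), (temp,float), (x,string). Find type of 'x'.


Lookup 'x' → type string


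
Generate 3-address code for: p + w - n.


Break into single-operator statements:
t1 = p + w
t2 = t1 - n


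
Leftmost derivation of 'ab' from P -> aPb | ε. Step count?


Derivation: P => aPb => ab
Steps: 2


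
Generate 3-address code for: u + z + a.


Break into single-operator statements:
t1 = u + z
t2 = t1 + a


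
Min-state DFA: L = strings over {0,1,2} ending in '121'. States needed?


Track the longest suffix of input matching a prefix of '121': 4 classes (prefixes of length 0..3)
Minimal DFA: 4 states


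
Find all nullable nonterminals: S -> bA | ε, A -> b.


A nonterminal is nullable iff some alternative derives ε (directly, or every symbol in it is nullable)
Nullable: {S}


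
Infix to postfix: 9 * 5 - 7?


Left to right (same or higher precedence on left)
Postfix: 9 5 * 7 -


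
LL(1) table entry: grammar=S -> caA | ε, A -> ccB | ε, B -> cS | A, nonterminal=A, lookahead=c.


For [A, c]: 'c' ∈ FIRST(ccB)
Entry: A -> ccB


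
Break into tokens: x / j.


Scan left to right, longest-match per lexeme
Tokens: ID(x), OP(/), ID(j)


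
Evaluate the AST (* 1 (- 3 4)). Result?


Evaluate inner: (- 3 4) = -1
Evaluate root: (* 1 -1) = -1
Result: -1


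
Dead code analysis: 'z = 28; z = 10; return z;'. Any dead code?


first assignment to z is overwritten before any read
Dead: 'z = 28'


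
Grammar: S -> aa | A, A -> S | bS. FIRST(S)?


Per alternative of S: FIRST(aa) = {a}; FIRST(A) = {a, b}
FIRST(S) = {a, b}


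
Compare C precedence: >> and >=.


'>>' is shift (level 8); '>=' is relational (level 7)
Higher level binds tighter
'>>' has higher precedence than '>='


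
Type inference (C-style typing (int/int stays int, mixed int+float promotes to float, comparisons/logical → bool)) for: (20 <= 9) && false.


Operand types: bool && bool
Rule: logical operators take bool operands and yield bool
Result type: bool


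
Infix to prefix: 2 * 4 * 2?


left-to-right (same/higher precedence on left): tree is (* (* 2 4) 2)
Prefix: * * 2 4 2


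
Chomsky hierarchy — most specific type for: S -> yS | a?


Right-linear: every RHS is a terminal or a terminal followed by one nonterminal
Classification: Type 3 (Regular)


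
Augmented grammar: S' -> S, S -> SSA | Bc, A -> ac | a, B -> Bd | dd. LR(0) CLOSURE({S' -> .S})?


Start: S' -> .S
For each item with dot before a nonterminal B, add B -> .γ for every B-production
Closure: [S' -> .S, S -> .SSA, S -> .Bc, B -> .Bd, B -> .dd]


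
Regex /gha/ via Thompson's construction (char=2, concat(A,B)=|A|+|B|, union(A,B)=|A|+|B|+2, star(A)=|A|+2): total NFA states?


Syntax tree has 3 char leaf(s), 0 union(s), 0 star(s)
chars contribute 3×2 = 6; each union adds +2; each star adds +2
Total: 6 + 0 + 0 = 6 states


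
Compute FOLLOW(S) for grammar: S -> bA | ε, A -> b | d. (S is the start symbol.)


$ ∈ FOLLOW(S). For each A -> αBβ: add FIRST(β)\{ε} to FOLLOW(B); if β nullable, add FOLLOW(A).
FOLLOW(S) = {$}


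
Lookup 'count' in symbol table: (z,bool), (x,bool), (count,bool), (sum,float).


Lookup 'count' → type bool


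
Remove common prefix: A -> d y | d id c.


Common prefix: 'd'
Factored: A -> d A', A' -> y | id c


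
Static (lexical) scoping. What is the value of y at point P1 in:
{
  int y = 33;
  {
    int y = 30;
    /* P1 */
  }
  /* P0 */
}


y declared in the same block as P1
y = 30


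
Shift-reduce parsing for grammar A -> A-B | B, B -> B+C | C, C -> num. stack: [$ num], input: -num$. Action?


'num' on top is the handle for C -> num
Action: reduce (C -> num)


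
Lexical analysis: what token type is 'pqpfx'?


Pattern: letter/underscore followed by alphanumerics, not a keyword
Type: IDENTIFIER


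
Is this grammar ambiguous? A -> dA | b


right-linear, alternatives start with distinct terminals 'd' vs 'b': unique leftmost derivation
Unambiguous


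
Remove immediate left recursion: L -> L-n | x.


Left-recursive alternatives: L-n; non-recursive: x
Introduce L': L -> xL', L' -> -nL' | ε


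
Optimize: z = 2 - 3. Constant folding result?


2 - 3 = -1 at compile time
Optimized: z = -1


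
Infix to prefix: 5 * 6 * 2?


left-to-right (same/higher precedence on left): tree is (* (* 5 6) 2)
Prefix: * * 5 6 2


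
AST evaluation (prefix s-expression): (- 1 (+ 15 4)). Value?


Evaluate inner: (+ 15 4) = 19
Evaluate root: (- 1 19) = -18
Result: -18


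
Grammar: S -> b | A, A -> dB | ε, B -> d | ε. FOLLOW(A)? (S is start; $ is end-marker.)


$ ∈ FOLLOW(S). For each A -> αBβ: add FIRST(β)\{ε} to FOLLOW(B); if β nullable, add FOLLOW(A).
FOLLOW(A) = {$}


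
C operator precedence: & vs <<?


'<<' is shift (level 8); '&' is bitwise AND (level 5)
Higher level binds tighter
'<<' has higher precedence than '&'


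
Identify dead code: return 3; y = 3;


statement follows a return and is unreachable
Dead: 'y = 3'


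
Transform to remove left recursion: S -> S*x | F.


Left-recursive alternatives: S*x; non-recursive: F
Introduce S': S -> FS', S' -> *xS' | ε


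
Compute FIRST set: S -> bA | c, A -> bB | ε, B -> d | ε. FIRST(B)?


Per alternative of B: FIRST(d) = {d}; FIRST(ε) = {ε}
FIRST(B) = {d, ε}


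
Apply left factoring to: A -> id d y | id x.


Common prefix: 'id'
Factored: A -> id A', A' -> d y | x


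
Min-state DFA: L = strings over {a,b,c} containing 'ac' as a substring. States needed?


KMP-style automaton: 2 progress states + 1 absorbing accept = 3
Minimal DFA: 3 states


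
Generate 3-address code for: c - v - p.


Break into single-operator statements:
t1 = c - v
t2 = t1 - p


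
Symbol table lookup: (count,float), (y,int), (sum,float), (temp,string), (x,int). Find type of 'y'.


Lookup 'y' → type int


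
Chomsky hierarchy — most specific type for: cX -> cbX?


LHS has context (more than one symbol) and |LHS| ≤ |RHS|
Classification: Type 1 (Context-Sensitive)


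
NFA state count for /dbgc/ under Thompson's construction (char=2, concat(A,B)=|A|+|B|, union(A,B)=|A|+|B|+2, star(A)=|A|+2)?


Syntax tree has 4 char leaf(s), 0 union(s), 0 star(s)
chars contribute 4×2 = 8; each union adds +2; each star adds +2
Total: 8 + 0 + 0 = 8 states


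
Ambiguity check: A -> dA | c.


right-linear, alternatives start with distinct terminals 'd' vs 'c': unique leftmost derivation
Unambiguous


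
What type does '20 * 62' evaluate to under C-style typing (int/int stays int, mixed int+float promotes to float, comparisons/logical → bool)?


Operand types: int * int
Rule: mixed int/float promotes to float; int/int stays int
Result type: int
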